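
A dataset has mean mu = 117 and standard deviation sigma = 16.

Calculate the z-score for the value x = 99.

-1.125

Step 1: Recall the z-score formula: z = (x - mu) / sigma
Step 2: Substitute values: z = (99 - 117) / 16
Step 3: z = -18 / 16 = -1.125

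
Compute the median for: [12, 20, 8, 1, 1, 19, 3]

8

Step 1: Sort the data in ascending order: [1, 1, 3, 8, 12, 19, 20]
Step 2: The number of values is n = 7.
Step 3: Since n is odd, the median is the middle value at position 4: 8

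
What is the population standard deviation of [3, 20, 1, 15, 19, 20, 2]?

8.3299

Step 1: Compute the mean: 11.4286
Step 2: Sum of squared deviations from the mean: 485.7143
Step 3: Population variance = 485.7143 / 7 = 69.3878
Step 4: Standard deviation = sqrt(69.3878) = 8.3299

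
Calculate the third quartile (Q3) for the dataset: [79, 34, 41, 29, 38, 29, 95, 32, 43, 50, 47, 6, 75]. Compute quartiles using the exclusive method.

62.5

Step 1: Sort the data: [6, 29, 29, 32, 34, 38, 41, 43, 47, 50, 75, 79, 95]
Step 2: n = 13
Step 3: Using the exclusive quartile method:
  Q1 = 30.5
  Q2 (median) = 41
  Q3 = 62.5
  IQR = Q3 - Q1 = 62.5 - 30.5 = 32
Step 4: Q3 = 62.5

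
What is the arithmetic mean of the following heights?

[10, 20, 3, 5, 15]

10.6

Step 1: Sum all values: 10 + 20 + 3 + 5 + 15 = 53
Step 2: Count the number of values: n = 5
Step 3: Mean = sum / n = 53 / 5 = 10.6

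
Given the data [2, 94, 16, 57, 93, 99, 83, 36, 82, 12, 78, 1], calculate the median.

67.5

Step 1: Sort the data in ascending order: [1, 2, 12, 16, 36, 57, 78, 82, 83, 93, 94, 99]
Step 2: The number of values is n = 12.
Step 3: Since n is even, the median is the average of positions 6 and 7:
  Median = (57 + 78) / 2 = 67.5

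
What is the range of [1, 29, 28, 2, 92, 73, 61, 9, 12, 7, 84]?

91

Step 1: Identify the maximum value: max = 92
Step 2: Identify the minimum value: min = 1
Step 3: Range = max - min = 92 - 1 = 91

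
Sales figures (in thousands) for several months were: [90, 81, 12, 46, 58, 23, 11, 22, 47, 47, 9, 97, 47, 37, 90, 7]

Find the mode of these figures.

47

Step 1: Count the frequency of each value:
  7: appears 1 time(s)
  9: appears 1 time(s)
  11: appears 1 time(s)
  12: appears 1 time(s)
  22: appears 1 time(s)
  23: appears 1 time(s)
  37: appears 1 time(s)
  46: appears 1 time(s)
  47: appears 3 time(s)
  58: appears 1 time(s)
  81: appears 1 time(s)
  90: appears 2 time(s)
  97: appears 1 time(s)
Step 2: The value 47 appears most frequently (3 times).
Step 3: Mode = 47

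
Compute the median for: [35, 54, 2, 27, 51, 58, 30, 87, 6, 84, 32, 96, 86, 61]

52.5

Step 1: Sort the data in ascending order: [2, 6, 27, 30, 32, 35, 51, 54, 58, 61, 84, 86, 87, 96]
Step 2: The number of values is n = 14.
Step 3: Since n is even, the median is the average of positions 7 and 8:
  Median = (51 + 54) / 2 = 52.5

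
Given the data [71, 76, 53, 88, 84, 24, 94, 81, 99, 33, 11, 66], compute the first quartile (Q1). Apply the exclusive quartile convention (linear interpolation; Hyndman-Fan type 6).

38

Step 1: Sort the data: [11, 24, 33, 53, 66, 71, 76, 81, 84, 88, 94, 99]
Step 2: n = 12
Step 3: Using the exclusive quartile method:
  Q1 = 38
  Q2 (median) = 73.5
  Q3 = 87
  IQR = Q3 - Q1 = 87 - 38 = 49
Step 4: Q1 = 38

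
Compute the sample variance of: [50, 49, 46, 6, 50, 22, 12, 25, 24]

302.5278

Step 1: Compute the mean: (50 + 49 + 46 + 6 + 50 + 22 + 12 + 25 + 24) / 9 = 31.5556
Step 2: Compute squared deviations from the mean:
  (50 - 31.5556)^2 = 340.1975
  (49 - 31.5556)^2 = 304.3086
  (46 - 31.5556)^2 = 208.642
  (6 - 31.5556)^2 = 653.0864
  (50 - 31.5556)^2 = 340.1975
  (22 - 31.5556)^2 = 91.3086
  (12 - 31.5556)^2 = 382.4198
  (25 - 31.5556)^2 = 42.9753
  (24 - 31.5556)^2 = 57.0864
Step 3: Sum of squared deviations = 2420.2222
Step 4: Sample variance = 2420.2222 / 8 = 302.5278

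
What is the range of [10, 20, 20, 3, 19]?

17

Step 1: Identify the maximum value: max = 20
Step 2: Identify the minimum value: min = 3
Step 3: Range = max - min = 20 - 3 = 17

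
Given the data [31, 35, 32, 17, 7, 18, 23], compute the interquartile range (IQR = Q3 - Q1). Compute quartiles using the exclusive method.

15

Step 1: Sort the data: [7, 17, 18, 23, 31, 32, 35]
Step 2: n = 7
Step 3: Using the exclusive quartile method:
  Q1 = 17
  Q2 (median) = 23
  Q3 = 32
  IQR = Q3 - Q1 = 32 - 17 = 15
Step 4: IQR = 15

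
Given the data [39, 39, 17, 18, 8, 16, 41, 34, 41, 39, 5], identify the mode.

39

Step 1: Count the frequency of each value:
  5: appears 1 time(s)
  8: appears 1 time(s)
  16: appears 1 time(s)
  17: appears 1 time(s)
  18: appears 1 time(s)
  34: appears 1 time(s)
  39: appears 3 time(s)
  41: appears 2 time(s)
Step 2: The value 39 appears most frequently (3 times).
Step 3: Mode = 39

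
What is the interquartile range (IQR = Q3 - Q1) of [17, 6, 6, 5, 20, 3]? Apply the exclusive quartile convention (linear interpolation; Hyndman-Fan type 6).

13.25

Step 1: Sort the data: [3, 5, 6, 6, 17, 20]
Step 2: n = 6
Step 3: Using the exclusive quartile method:
  Q1 = 4.5
  Q2 (median) = 6
  Q3 = 17.75
  IQR = Q3 - Q1 = 17.75 - 4.5 = 13.25
Step 4: IQR = 13.25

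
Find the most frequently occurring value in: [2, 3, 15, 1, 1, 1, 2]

1

Step 1: Count the frequency of each value:
  1: appears 3 time(s)
  2: appears 2 time(s)
  3: appears 1 time(s)
  15: appears 1 time(s)
Step 2: The value 1 appears most frequently (3 times).
Step 3: Mode = 1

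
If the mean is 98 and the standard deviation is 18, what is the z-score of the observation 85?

-0.7222

Step 1: Recall the z-score formula: z = (x - mu) / sigma
Step 2: Substitute values: z = (85 - 98) / 18
Step 3: z = -13 / 18 = -0.7222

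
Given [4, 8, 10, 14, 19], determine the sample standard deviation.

5.7446

Step 1: Compute the mean: 11
Step 2: Sum of squared deviations from the mean: 132
Step 3: Sample variance = 132 / 4 = 33
Step 4: Standard deviation = sqrt(33) = 5.7446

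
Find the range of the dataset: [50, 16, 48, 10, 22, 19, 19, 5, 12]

45

Step 1: Identify the maximum value: max = 50
Step 2: Identify the minimum value: min = 5
Step 3: Range = max - min = 50 - 5 = 45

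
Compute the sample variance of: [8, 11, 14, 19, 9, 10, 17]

17.619

Step 1: Compute the mean: (8 + 11 + 14 + 19 + 9 + 10 + 17) / 7 = 12.5714
Step 2: Compute squared deviations from the mean:
  (8 - 12.5714)^2 = 20.898
  (11 - 12.5714)^2 = 2.4694
  (14 - 12.5714)^2 = 2.0408
  (19 - 12.5714)^2 = 41.3265
  (9 - 12.5714)^2 = 12.7551
  (10 - 12.5714)^2 = 6.6122
  (17 - 12.5714)^2 = 19.6122
Step 3: Sum of squared deviations = 105.7143
Step 4: Sample variance = 105.7143 / 6 = 17.619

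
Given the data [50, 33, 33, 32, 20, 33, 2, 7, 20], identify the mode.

33

Step 1: Count the frequency of each value:
  2: appears 1 time(s)
  7: appears 1 time(s)
  20: appears 2 time(s)
  32: appears 1 time(s)
  33: appears 3 time(s)
  50: appears 1 time(s)
Step 2: The value 33 appears most frequently (3 times).
Step 3: Mode = 33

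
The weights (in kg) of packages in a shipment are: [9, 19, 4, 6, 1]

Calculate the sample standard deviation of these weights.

6.9065

Step 1: Compute the mean: 7.8
Step 2: Sum of squared deviations from the mean: 190.8
Step 3: Sample variance = 190.8 / 4 = 47.7
Step 4: Standard deviation = sqrt(47.7) = 6.9065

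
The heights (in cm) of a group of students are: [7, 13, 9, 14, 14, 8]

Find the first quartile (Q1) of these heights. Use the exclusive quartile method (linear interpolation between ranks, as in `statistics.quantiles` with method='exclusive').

7.75

Step 1: Sort the data: [7, 8, 9, 13, 14, 14]
Step 2: n = 6
Step 3: Using the exclusive quartile method:
  Q1 = 7.75
  Q2 (median) = 11
  Q3 = 14
  IQR = Q3 - Q1 = 14 - 7.75 = 6.25
Step 4: Q1 = 7.75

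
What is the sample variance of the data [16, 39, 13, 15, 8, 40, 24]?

163.1429

Step 1: Compute the mean: (16 + 39 + 13 + 15 + 8 + 40 + 24) / 7 = 22.1429
Step 2: Compute squared deviations from the mean:
  (16 - 22.1429)^2 = 37.7347
  (39 - 22.1429)^2 = 284.1633
  (13 - 22.1429)^2 = 83.5918
  (15 - 22.1429)^2 = 51.0204
  (8 - 22.1429)^2 = 200.0204
  (40 - 22.1429)^2 = 318.8776
  (24 - 22.1429)^2 = 3.449
Step 3: Sum of squared deviations = 978.8571
Step 4: Sample variance = 978.8571 / 6 = 163.1429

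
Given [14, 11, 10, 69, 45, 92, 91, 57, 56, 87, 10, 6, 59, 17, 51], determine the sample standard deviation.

31.6612

Step 1: Compute the mean: 45
Step 2: Sum of squared deviations from the mean: 14034
Step 3: Sample variance = 14034 / 14 = 1002.4286
Step 4: Standard deviation = sqrt(1002.4286) = 31.6612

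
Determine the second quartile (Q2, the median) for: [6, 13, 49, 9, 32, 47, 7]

13

Step 1: Sort the data: [6, 7, 9, 13, 32, 47, 49]
Step 2: n = 7
Step 3: Q2 is the median. Since n is odd, it is the middle value at position 4: 13
Step 4: Q2 = 13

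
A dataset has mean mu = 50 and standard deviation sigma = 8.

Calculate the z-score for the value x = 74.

3

Step 1: Recall the z-score formula: z = (x - mu) / sigma
Step 2: Substitute values: z = (74 - 50) / 8
Step 3: z = 24 / 8 = 3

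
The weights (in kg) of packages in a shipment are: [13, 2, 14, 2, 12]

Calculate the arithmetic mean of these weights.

8.6

Step 1: Sum all values: 13 + 2 + 14 + 2 + 12 = 43
Step 2: Count the number of values: n = 5
Step 3: Mean = sum / n = 43 / 5 = 8.6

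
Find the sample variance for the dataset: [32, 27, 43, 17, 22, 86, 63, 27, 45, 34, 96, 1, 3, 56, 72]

802.6857

Step 1: Compute the mean: (32 + 27 + 43 + 17 + 22 + 86 + 63 + 27 + 45 + 34 + 96 + 1 + 3 + 56 + 72) / 15 = 41.6
Step 2: Compute squared deviations from the mean:
  (32 - 41.6)^2 = 92.16
  (27 - 41.6)^2 = 213.16
  (43 - 41.6)^2 = 1.96
  (17 - 41.6)^2 = 605.16
  (22 - 41.6)^2 = 384.16
  (86 - 41.6)^2 = 1971.36
  (63 - 41.6)^2 = 457.96
  (27 - 41.6)^2 = 213.16
  (45 - 41.6)^2 = 11.56
  (34 - 41.6)^2 = 57.76
  (96 - 41.6)^2 = 2959.36
  (1 - 41.6)^2 = 1648.36
  (3 - 41.6)^2 = 1489.96
  (56 - 41.6)^2 = 207.36
  (72 - 41.6)^2 = 924.16
Step 3: Sum of squared deviations = 11237.6
Step 4: Sample variance = 11237.6 / 14 = 802.6857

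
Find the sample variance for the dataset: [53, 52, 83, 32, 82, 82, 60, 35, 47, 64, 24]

430.7636

Step 1: Compute the mean: (53 + 52 + 83 + 32 + 82 + 82 + 60 + 35 + 47 + 64 + 24) / 11 = 55.8182
Step 2: Compute squared deviations from the mean:
  (53 - 55.8182)^2 = 7.9421
  (52 - 55.8182)^2 = 14.5785
  (83 - 55.8182)^2 = 738.8512
  (32 - 55.8182)^2 = 567.3058
  (82 - 55.8182)^2 = 685.4876
  (82 - 55.8182)^2 = 685.4876
  (60 - 55.8182)^2 = 17.4876
  (35 - 55.8182)^2 = 433.3967
  (47 - 55.8182)^2 = 77.7603
  (64 - 55.8182)^2 = 66.9421
  (24 - 55.8182)^2 = 1012.3967
Step 3: Sum of squared deviations = 4307.6364
Step 4: Sample variance = 4307.6364 / 10 = 430.7636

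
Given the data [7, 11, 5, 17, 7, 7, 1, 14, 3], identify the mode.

7

Step 1: Count the frequency of each value:
  1: appears 1 time(s)
  3: appears 1 time(s)
  5: appears 1 time(s)
  7: appears 3 time(s)
  11: appears 1 time(s)
  14: appears 1 time(s)
  17: appears 1 time(s)
Step 2: The value 7 appears most frequently (3 times).
Step 3: Mode = 7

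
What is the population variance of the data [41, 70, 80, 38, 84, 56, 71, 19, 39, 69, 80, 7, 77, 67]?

548.7143

Step 1: Compute the mean: (41 + 70 + 80 + 38 + 84 + 56 + 71 + 19 + 39 + 69 + 80 + 7 + 77 + 67) / 14 = 57
Step 2: Compute squared deviations from the mean:
  (41 - 57)^2 = 256
  (70 - 57)^2 = 169
  (80 - 57)^2 = 529
  (38 - 57)^2 = 361
  (84 - 57)^2 = 729
  (56 - 57)^2 = 1
  (71 - 57)^2 = 196
  (19 - 57)^2 = 1444
  (39 - 57)^2 = 324
  (69 - 57)^2 = 144
  (80 - 57)^2 = 529
  (7 - 57)^2 = 2500
  (77 - 57)^2 = 400
  (67 - 57)^2 = 100
Step 3: Sum of squared deviations = 7682
Step 4: Population variance = 7682 / 14 = 548.7143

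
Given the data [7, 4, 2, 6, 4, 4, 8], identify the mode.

4

Step 1: Count the frequency of each value:
  2: appears 1 time(s)
  4: appears 3 time(s)
  6: appears 1 time(s)
  7: appears 1 time(s)
  8: appears 1 time(s)
Step 2: The value 4 appears most frequently (3 times).
Step 3: Mode = 4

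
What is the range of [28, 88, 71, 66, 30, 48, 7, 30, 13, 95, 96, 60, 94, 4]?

92

Step 1: Identify the maximum value: max = 96
Step 2: Identify the minimum value: min = 4
Step 3: Range = max - min = 96 - 4 = 92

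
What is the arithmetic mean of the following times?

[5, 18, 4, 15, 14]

11.2

Step 1: Sum all values: 5 + 18 + 4 + 15 + 14 = 56
Step 2: Count the number of values: n = 5
Step 3: Mean = sum / n = 56 / 5 = 11.2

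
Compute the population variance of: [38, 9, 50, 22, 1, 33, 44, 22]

252.9844

Step 1: Compute the mean: (38 + 9 + 50 + 22 + 1 + 33 + 44 + 22) / 8 = 27.375
Step 2: Compute squared deviations from the mean:
  (38 - 27.375)^2 = 112.8906
  (9 - 27.375)^2 = 337.6406
  (50 - 27.375)^2 = 511.8906
  (22 - 27.375)^2 = 28.8906
  (1 - 27.375)^2 = 695.6406
  (33 - 27.375)^2 = 31.6406
  (44 - 27.375)^2 = 276.3906
  (22 - 27.375)^2 = 28.8906
Step 3: Sum of squared deviations = 2023.875
Step 4: Population variance = 2023.875 / 8 = 252.9844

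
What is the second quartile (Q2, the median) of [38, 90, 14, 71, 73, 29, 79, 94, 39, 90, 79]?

73

Step 1: Sort the data: [14, 29, 38, 39, 71, 73, 79, 79, 90, 90, 94]
Step 2: n = 11
Step 3: Q2 is the median. Since n is odd, it is the middle value at position 6: 73
Step 4: Q2 = 73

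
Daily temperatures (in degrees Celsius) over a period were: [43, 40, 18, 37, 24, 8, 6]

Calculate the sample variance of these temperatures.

232.1429

Step 1: Compute the mean: (43 + 40 + 18 + 37 + 24 + 8 + 6) / 7 = 25.1429
Step 2: Compute squared deviations from the mean:
  (43 - 25.1429)^2 = 318.8776
  (40 - 25.1429)^2 = 220.7347
  (18 - 25.1429)^2 = 51.0204
  (37 - 25.1429)^2 = 140.5918
  (24 - 25.1429)^2 = 1.3061
  (8 - 25.1429)^2 = 293.8776
  (6 - 25.1429)^2 = 366.449
Step 3: Sum of squared deviations = 1392.8571
Step 4: Sample variance = 1392.8571 / 6 = 232.1429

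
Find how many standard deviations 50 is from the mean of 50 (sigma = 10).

0

Step 1: Recall the z-score formula: z = (x - mu) / sigma
Step 2: Substitute values: z = (50 - 50) / 10
Step 3: z = 0 / 10 = 0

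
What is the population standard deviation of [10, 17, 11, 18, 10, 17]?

3.5316

Step 1: Compute the mean: 13.8333
Step 2: Sum of squared deviations from the mean: 74.8333
Step 3: Population variance = 74.8333 / 6 = 12.4722
Step 4: Standard deviation = sqrt(12.4722) = 3.5316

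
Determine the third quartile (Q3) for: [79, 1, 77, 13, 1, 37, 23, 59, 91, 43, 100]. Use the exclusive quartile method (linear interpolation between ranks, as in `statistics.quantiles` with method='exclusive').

79

Step 1: Sort the data: [1, 1, 13, 23, 37, 43, 59, 77, 79, 91, 100]
Step 2: n = 11
Step 3: Using the exclusive quartile method:
  Q1 = 13
  Q2 (median) = 43
  Q3 = 79
  IQR = Q3 - Q1 = 79 - 13 = 66
Step 4: Q3 = 79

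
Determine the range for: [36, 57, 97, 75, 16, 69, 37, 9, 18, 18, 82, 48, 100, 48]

91

Step 1: Identify the maximum value: max = 100
Step 2: Identify the minimum value: min = 9
Step 3: Range = max - min = 100 - 9 = 91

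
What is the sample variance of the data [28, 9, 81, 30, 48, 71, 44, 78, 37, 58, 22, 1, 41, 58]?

594.0659

Step 1: Compute the mean: (28 + 9 + 81 + 30 + 48 + 71 + 44 + 78 + 37 + 58 + 22 + 1 + 41 + 58) / 14 = 43.2857
Step 2: Compute squared deviations from the mean:
  (28 - 43.2857)^2 = 233.6531
  (9 - 43.2857)^2 = 1175.5102
  (81 - 43.2857)^2 = 1422.3673
  (30 - 43.2857)^2 = 176.5102
  (48 - 43.2857)^2 = 22.2245
  (71 - 43.2857)^2 = 768.0816
  (44 - 43.2857)^2 = 0.5102
  (78 - 43.2857)^2 = 1205.0816
  (37 - 43.2857)^2 = 39.5102
  (58 - 43.2857)^2 = 216.5102
  (22 - 43.2857)^2 = 453.0816
  (1 - 43.2857)^2 = 1788.0816
  (41 - 43.2857)^2 = 5.2245
  (58 - 43.2857)^2 = 216.5102
Step 3: Sum of squared deviations = 7722.8571
Step 4: Sample variance = 7722.8571 / 13 = 594.0659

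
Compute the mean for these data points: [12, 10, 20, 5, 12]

11.8

Step 1: Sum all values: 12 + 10 + 20 + 5 + 12 = 59
Step 2: Count the number of values: n = 5
Step 3: Mean = sum / n = 59 / 5 = 11.8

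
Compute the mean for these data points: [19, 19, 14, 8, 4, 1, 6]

10.1429

Step 1: Sum all values: 19 + 19 + 14 + 8 + 4 + 1 + 6 = 71
Step 2: Count the number of values: n = 7
Step 3: Mean = sum / n = 71 / 7 = 10.1429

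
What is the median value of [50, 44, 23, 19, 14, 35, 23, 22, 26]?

23

Step 1: Sort the data in ascending order: [14, 19, 22, 23, 23, 26, 35, 44, 50]
Step 2: The number of values is n = 9.
Step 3: Since n is odd, the median is the middle value at position 5: 23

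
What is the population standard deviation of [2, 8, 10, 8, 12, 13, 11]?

3.3987

Step 1: Compute the mean: 9.1429
Step 2: Sum of squared deviations from the mean: 80.8571
Step 3: Population variance = 80.8571 / 7 = 11.551
Step 4: Standard deviation = sqrt(11.551) = 3.3987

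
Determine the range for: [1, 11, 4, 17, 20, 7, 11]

19

Step 1: Identify the maximum value: max = 20
Step 2: Identify the minimum value: min = 1
Step 3: Range = max - min = 20 - 1 = 19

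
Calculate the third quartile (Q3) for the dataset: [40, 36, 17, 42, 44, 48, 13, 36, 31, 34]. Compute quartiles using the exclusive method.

42.5

Step 1: Sort the data: [13, 17, 31, 34, 36, 36, 40, 42, 44, 48]
Step 2: n = 10
Step 3: Using the exclusive quartile method:
  Q1 = 27.5
  Q2 (median) = 36
  Q3 = 42.5
  IQR = Q3 - Q1 = 42.5 - 27.5 = 15
Step 4: Q3 = 42.5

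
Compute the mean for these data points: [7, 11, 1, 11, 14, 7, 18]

9.8571

Step 1: Sum all values: 7 + 11 + 1 + 11 + 14 + 7 + 18 = 69
Step 2: Count the number of values: n = 7
Step 3: Mean = sum / n = 69 / 7 = 9.8571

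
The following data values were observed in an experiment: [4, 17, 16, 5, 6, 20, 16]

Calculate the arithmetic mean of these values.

12

Step 1: Sum all values: 4 + 17 + 16 + 5 + 6 + 20 + 16 = 84
Step 2: Count the number of values: n = 7
Step 3: Mean = sum / n = 84 / 7 = 12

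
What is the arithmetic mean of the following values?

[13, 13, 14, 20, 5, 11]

12.6667

Step 1: Sum all values: 13 + 13 + 14 + 20 + 5 + 11 = 76
Step 2: Count the number of values: n = 6
Step 3: Mean = sum / n = 76 / 6 = 12.6667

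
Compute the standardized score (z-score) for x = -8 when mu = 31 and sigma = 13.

-3

Step 1: Recall the z-score formula: z = (x - mu) / sigma
Step 2: Substitute values: z = (-8 - 31) / 13
Step 3: z = -39 / 13 = -3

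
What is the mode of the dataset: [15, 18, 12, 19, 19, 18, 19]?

19

Step 1: Count the frequency of each value:
  12: appears 1 time(s)
  15: appears 1 time(s)
  18: appears 2 time(s)
  19: appears 3 time(s)
Step 2: The value 19 appears most frequently (3 times).
Step 3: Mode = 19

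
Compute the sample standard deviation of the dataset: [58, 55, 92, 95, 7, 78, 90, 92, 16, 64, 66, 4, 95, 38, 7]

34.6964

Step 1: Compute the mean: 57.1333
Step 2: Sum of squared deviations from the mean: 16853.7333
Step 3: Sample variance = 16853.7333 / 14 = 1203.8381
Step 4: Standard deviation = sqrt(1203.8381) = 34.6964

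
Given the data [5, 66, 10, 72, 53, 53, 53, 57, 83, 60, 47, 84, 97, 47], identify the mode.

53

Step 1: Count the frequency of each value:
  5: appears 1 time(s)
  10: appears 1 time(s)
  47: appears 2 time(s)
  53: appears 3 time(s)
  57: appears 1 time(s)
  60: appears 1 time(s)
  66: appears 1 time(s)
  72: appears 1 time(s)
  83: appears 1 time(s)
  84: appears 1 time(s)
  97: appears 1 time(s)
Step 2: The value 53 appears most frequently (3 times).
Step 3: Mode = 53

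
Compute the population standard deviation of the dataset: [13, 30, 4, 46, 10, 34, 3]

15.4272

Step 1: Compute the mean: 20
Step 2: Sum of squared deviations from the mean: 1666
Step 3: Population variance = 1666 / 7 = 238
Step 4: Standard deviation = sqrt(238) = 15.4272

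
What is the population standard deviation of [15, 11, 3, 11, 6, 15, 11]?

4.0958

Step 1: Compute the mean: 10.2857
Step 2: Sum of squared deviations from the mean: 117.4286
Step 3: Population variance = 117.4286 / 7 = 16.7755
Step 4: Standard deviation = sqrt(16.7755) = 4.0958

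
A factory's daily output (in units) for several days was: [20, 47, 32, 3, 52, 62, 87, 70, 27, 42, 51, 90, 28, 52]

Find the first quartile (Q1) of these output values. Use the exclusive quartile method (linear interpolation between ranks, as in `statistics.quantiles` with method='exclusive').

27.75

Step 1: Sort the data: [3, 20, 27, 28, 32, 42, 47, 51, 52, 52, 62, 70, 87, 90]
Step 2: n = 14
Step 3: Using the exclusive quartile method:
  Q1 = 27.75
  Q2 (median) = 49
  Q3 = 64
  IQR = Q3 - Q1 = 64 - 27.75 = 36.25
Step 4: Q1 = 27.75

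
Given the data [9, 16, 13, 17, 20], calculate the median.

16

Step 1: Sort the data in ascending order: [9, 13, 16, 17, 20]
Step 2: The number of values is n = 5.
Step 3: Since n is odd, the median is the middle value at position 3: 16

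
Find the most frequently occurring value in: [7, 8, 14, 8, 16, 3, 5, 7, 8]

8

Step 1: Count the frequency of each value:
  3: appears 1 time(s)
  5: appears 1 time(s)
  7: appears 2 time(s)
  8: appears 3 time(s)
  14: appears 1 time(s)
  16: appears 1 time(s)
Step 2: The value 8 appears most frequently (3 times).
Step 3: Mode = 8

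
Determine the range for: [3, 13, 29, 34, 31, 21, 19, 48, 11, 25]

45

Step 1: Identify the maximum value: max = 48
Step 2: Identify the minimum value: min = 3
Step 3: Range = max - min = 48 - 3 = 45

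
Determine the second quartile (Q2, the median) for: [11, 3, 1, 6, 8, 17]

7

Step 1: Sort the data: [1, 3, 6, 8, 11, 17]
Step 2: n = 6
Step 3: Q2 is the median. Since n is even, it is the average of the values at positions 3 and 4:
  Q2 = (6 + 8) / 2 = 7
Step 4: Q2 = 7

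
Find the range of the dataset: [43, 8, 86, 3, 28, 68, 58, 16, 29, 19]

83

Step 1: Identify the maximum value: max = 86
Step 2: Identify the minimum value: min = 3
Step 3: Range = max - min = 86 - 3 = 83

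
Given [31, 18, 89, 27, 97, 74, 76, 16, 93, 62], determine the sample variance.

1039.5667

Step 1: Compute the mean: (31 + 18 + 89 + 27 + 97 + 74 + 76 + 16 + 93 + 62) / 10 = 58.3
Step 2: Compute squared deviations from the mean:
  (31 - 58.3)^2 = 745.29
  (18 - 58.3)^2 = 1624.09
  (89 - 58.3)^2 = 942.49
  (27 - 58.3)^2 = 979.69
  (97 - 58.3)^2 = 1497.69
  (74 - 58.3)^2 = 246.49
  (76 - 58.3)^2 = 313.29
  (16 - 58.3)^2 = 1789.29
  (93 - 58.3)^2 = 1204.09
  (62 - 58.3)^2 = 13.69
Step 3: Sum of squared deviations = 9356.1
Step 4: Sample variance = 9356.1 / 9 = 1039.5667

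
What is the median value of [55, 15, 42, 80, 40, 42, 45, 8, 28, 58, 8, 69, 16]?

42

Step 1: Sort the data in ascending order: [8, 8, 15, 16, 28, 40, 42, 42, 45, 55, 58, 69, 80]
Step 2: The number of values is n = 13.
Step 3: Since n is odd, the median is the middle value at position 7: 42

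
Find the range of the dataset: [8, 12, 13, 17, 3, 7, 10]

14

Step 1: Identify the maximum value: max = 17
Step 2: Identify the minimum value: min = 3
Step 3: Range = max - min = 17 - 3 = 14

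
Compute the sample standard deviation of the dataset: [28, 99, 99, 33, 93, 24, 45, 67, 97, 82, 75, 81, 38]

28.7986

Step 1: Compute the mean: 66.2308
Step 2: Sum of squared deviations from the mean: 9952.3077
Step 3: Sample variance = 9952.3077 / 12 = 829.359
Step 4: Standard deviation = sqrt(829.359) = 28.7986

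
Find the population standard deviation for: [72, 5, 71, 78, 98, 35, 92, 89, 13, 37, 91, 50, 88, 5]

32.8826

Step 1: Compute the mean: 58.8571
Step 2: Sum of squared deviations from the mean: 15137.7143
Step 3: Population variance = 15137.7143 / 14 = 1081.2653
Step 4: Standard deviation = sqrt(1081.2653) = 32.8826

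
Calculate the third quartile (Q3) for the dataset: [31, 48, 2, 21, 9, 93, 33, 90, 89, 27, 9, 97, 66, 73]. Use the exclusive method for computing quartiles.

89.25

Step 1: Sort the data: [2, 9, 9, 21, 27, 31, 33, 48, 66, 73, 89, 90, 93, 97]
Step 2: n = 14
Step 3: Using the exclusive quartile method:
  Q1 = 18
  Q2 (median) = 40.5
  Q3 = 89.25
  IQR = Q3 - Q1 = 89.25 - 18 = 71.25
Step 4: Q3 = 89.25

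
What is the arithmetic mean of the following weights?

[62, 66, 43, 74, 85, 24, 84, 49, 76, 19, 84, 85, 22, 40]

58.0714

Step 1: Sum all values: 62 + 66 + 43 + 74 + 85 + 24 + 84 + 49 + 76 + 19 + 84 + 85 + 22 + 40 = 813
Step 2: Count the number of values: n = 14
Step 3: Mean = sum / n = 813 / 14 = 58.0714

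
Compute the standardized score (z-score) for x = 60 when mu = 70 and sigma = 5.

-2

Step 1: Recall the z-score formula: z = (x - mu) / sigma
Step 2: Substitute values: z = (60 - 70) / 5
Step 3: z = -10 / 5 = -2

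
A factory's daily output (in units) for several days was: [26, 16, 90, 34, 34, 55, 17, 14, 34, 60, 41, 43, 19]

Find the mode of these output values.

34

Step 1: Count the frequency of each value:
  14: appears 1 time(s)
  16: appears 1 time(s)
  17: appears 1 time(s)
  19: appears 1 time(s)
  26: appears 1 time(s)
  34: appears 3 time(s)
  41: appears 1 time(s)
  43: appears 1 time(s)
  55: appears 1 time(s)
  60: appears 1 time(s)
  90: appears 1 time(s)
Step 2: The value 34 appears most frequently (3 times).
Step 3: Mode = 34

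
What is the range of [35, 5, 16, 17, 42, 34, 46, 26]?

41

Step 1: Identify the maximum value: max = 46
Step 2: Identify the minimum value: min = 5
Step 3: Range = max - min = 46 - 5 = 41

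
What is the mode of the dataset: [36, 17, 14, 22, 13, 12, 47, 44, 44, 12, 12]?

12

Step 1: Count the frequency of each value:
  12: appears 3 time(s)
  13: appears 1 time(s)
  14: appears 1 time(s)
  17: appears 1 time(s)
  22: appears 1 time(s)
  36: appears 1 time(s)
  44: appears 2 time(s)
  47: appears 1 time(s)
Step 2: The value 12 appears most frequently (3 times).
Step 3: Mode = 12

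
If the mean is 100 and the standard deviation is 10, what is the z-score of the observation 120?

2

Step 1: Recall the z-score formula: z = (x - mu) / sigma
Step 2: Substitute values: z = (120 - 100) / 10
Step 3: z = 20 / 10 = 2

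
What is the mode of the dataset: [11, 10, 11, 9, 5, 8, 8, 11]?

11

Step 1: Count the frequency of each value:
  5: appears 1 time(s)
  8: appears 2 time(s)
  9: appears 1 time(s)
  10: appears 1 time(s)
  11: appears 3 time(s)
Step 2: The value 11 appears most frequently (3 times).
Step 3: Mode = 11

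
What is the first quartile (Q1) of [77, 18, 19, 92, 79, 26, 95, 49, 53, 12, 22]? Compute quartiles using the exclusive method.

19

Step 1: Sort the data: [12, 18, 19, 22, 26, 49, 53, 77, 79, 92, 95]
Step 2: n = 11
Step 3: Using the exclusive quartile method:
  Q1 = 19
  Q2 (median) = 49
  Q3 = 79
  IQR = Q3 - Q1 = 79 - 19 = 60
Step 4: Q1 = 19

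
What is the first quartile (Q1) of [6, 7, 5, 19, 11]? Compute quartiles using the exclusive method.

5.5

Step 1: Sort the data: [5, 6, 7, 11, 19]
Step 2: n = 5
Step 3: Using the exclusive quartile method:
  Q1 = 5.5
  Q2 (median) = 7
  Q3 = 15
  IQR = Q3 - Q1 = 15 - 5.5 = 9.5
Step 4: Q1 = 5.5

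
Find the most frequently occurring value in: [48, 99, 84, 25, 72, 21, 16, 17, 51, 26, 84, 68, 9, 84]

84

Step 1: Count the frequency of each value:
  9: appears 1 time(s)
  16: appears 1 time(s)
  17: appears 1 time(s)
  21: appears 1 time(s)
  25: appears 1 time(s)
  26: appears 1 time(s)
  48: appears 1 time(s)
  51: appears 1 time(s)
  68: appears 1 time(s)
  72: appears 1 time(s)
  84: appears 3 time(s)
  99: appears 1 time(s)
Step 2: The value 84 appears most frequently (3 times).
Step 3: Mode = 84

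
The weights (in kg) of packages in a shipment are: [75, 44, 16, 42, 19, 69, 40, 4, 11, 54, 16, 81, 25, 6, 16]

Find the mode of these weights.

16

Step 1: Count the frequency of each value:
  4: appears 1 time(s)
  6: appears 1 time(s)
  11: appears 1 time(s)
  16: appears 3 time(s)
  19: appears 1 time(s)
  25: appears 1 time(s)
  40: appears 1 time(s)
  42: appears 1 time(s)
  44: appears 1 time(s)
  54: appears 1 time(s)
  69: appears 1 time(s)
  75: appears 1 time(s)
  81: appears 1 time(s)
Step 2: The value 16 appears most frequently (3 times).
Step 3: Mode = 16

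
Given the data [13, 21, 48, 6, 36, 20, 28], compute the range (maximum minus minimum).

42

Step 1: Identify the maximum value: max = 48
Step 2: Identify the minimum value: min = 6
Step 3: Range = max - min = 48 - 6 = 42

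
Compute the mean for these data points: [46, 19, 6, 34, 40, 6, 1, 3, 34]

21

Step 1: Sum all values: 46 + 19 + 6 + 34 + 40 + 6 + 1 + 3 + 34 = 189
Step 2: Count the number of values: n = 9
Step 3: Mean = sum / n = 189 / 9 = 21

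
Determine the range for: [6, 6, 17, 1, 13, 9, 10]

16

Step 1: Identify the maximum value: max = 17
Step 2: Identify the minimum value: min = 1
Step 3: Range = max - min = 17 - 1 = 16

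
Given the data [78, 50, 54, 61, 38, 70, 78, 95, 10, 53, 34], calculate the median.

54

Step 1: Sort the data in ascending order: [10, 34, 38, 50, 53, 54, 61, 70, 78, 78, 95]
Step 2: The number of values is n = 11.
Step 3: Since n is odd, the median is the middle value at position 6: 54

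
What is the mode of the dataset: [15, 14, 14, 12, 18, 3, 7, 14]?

14

Step 1: Count the frequency of each value:
  3: appears 1 time(s)
  7: appears 1 time(s)
  12: appears 1 time(s)
  14: appears 3 time(s)
  15: appears 1 time(s)
  18: appears 1 time(s)
Step 2: The value 14 appears most frequently (3 times).
Step 3: Mode = 14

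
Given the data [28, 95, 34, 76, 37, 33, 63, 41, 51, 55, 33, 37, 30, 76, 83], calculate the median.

41

Step 1: Sort the data in ascending order: [28, 30, 33, 33, 34, 37, 37, 41, 51, 55, 63, 76, 76, 83, 95]
Step 2: The number of values is n = 15.
Step 3: Since n is odd, the median is the middle value at position 8: 41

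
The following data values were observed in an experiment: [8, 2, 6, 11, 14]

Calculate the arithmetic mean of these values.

8.2

Step 1: Sum all values: 8 + 2 + 6 + 11 + 14 = 41
Step 2: Count the number of values: n = 5
Step 3: Mean = sum / n = 41 / 5 = 8.2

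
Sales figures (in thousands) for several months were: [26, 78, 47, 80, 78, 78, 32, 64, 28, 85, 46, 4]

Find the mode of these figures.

78

Step 1: Count the frequency of each value:
  4: appears 1 time(s)
  26: appears 1 time(s)
  28: appears 1 time(s)
  32: appears 1 time(s)
  46: appears 1 time(s)
  47: appears 1 time(s)
  64: appears 1 time(s)
  78: appears 3 time(s)
  80: appears 1 time(s)
  85: appears 1 time(s)
Step 2: The value 78 appears most frequently (3 times).
Step 3: Mode = 78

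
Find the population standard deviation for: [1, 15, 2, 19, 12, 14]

6.702

Step 1: Compute the mean: 10.5
Step 2: Sum of squared deviations from the mean: 269.5
Step 3: Population variance = 269.5 / 6 = 44.9167
Step 4: Standard deviation = sqrt(44.9167) = 6.702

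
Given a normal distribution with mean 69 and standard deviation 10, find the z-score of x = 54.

-1.5

Step 1: Recall the z-score formula: z = (x - mu) / sigma
Step 2: Substitute values: z = (54 - 69) / 10
Step 3: z = -15 / 10 = -1.5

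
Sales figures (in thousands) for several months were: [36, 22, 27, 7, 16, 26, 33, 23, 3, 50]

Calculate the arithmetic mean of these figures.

24.3

Step 1: Sum all values: 36 + 22 + 27 + 7 + 16 + 26 + 33 + 23 + 3 + 50 = 243
Step 2: Count the number of values: n = 10
Step 3: Mean = sum / n = 243 / 10 = 24.3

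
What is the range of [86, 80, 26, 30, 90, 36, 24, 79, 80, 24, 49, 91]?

67

Step 1: Identify the maximum value: max = 91
Step 2: Identify the minimum value: min = 24
Step 3: Range = max - min = 91 - 24 = 67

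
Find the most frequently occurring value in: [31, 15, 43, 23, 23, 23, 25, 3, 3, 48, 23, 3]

23

Step 1: Count the frequency of each value:
  3: appears 3 time(s)
  15: appears 1 time(s)
  23: appears 4 time(s)
  25: appears 1 time(s)
  31: appears 1 time(s)
  43: appears 1 time(s)
  48: appears 1 time(s)
Step 2: The value 23 appears most frequently (4 times).
Step 3: Mode = 23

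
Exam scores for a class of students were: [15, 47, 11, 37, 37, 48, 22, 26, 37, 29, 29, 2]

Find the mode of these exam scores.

37

Step 1: Count the frequency of each value:
  2: appears 1 time(s)
  11: appears 1 time(s)
  15: appears 1 time(s)
  22: appears 1 time(s)
  26: appears 1 time(s)
  29: appears 2 time(s)
  37: appears 3 time(s)
  47: appears 1 time(s)
  48: appears 1 time(s)
Step 2: The value 37 appears most frequently (3 times).
Step 3: Mode = 37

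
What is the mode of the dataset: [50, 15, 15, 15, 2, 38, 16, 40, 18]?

15

Step 1: Count the frequency of each value:
  2: appears 1 time(s)
  15: appears 3 time(s)
  16: appears 1 time(s)
  18: appears 1 time(s)
  38: appears 1 time(s)
  40: appears 1 time(s)
  50: appears 1 time(s)
Step 2: The value 15 appears most frequently (3 times).
Step 3: Mode = 15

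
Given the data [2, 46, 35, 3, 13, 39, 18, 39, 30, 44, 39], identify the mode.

39

Step 1: Count the frequency of each value:
  2: appears 1 time(s)
  3: appears 1 time(s)
  13: appears 1 time(s)
  18: appears 1 time(s)
  30: appears 1 time(s)
  35: appears 1 time(s)
  39: appears 3 time(s)
  44: appears 1 time(s)
  46: appears 1 time(s)
Step 2: The value 39 appears most frequently (3 times).
Step 3: Mode = 39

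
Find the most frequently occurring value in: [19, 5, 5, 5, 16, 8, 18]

5

Step 1: Count the frequency of each value:
  5: appears 3 time(s)
  8: appears 1 time(s)
  16: appears 1 time(s)
  18: appears 1 time(s)
  19: appears 1 time(s)
Step 2: The value 5 appears most frequently (3 times).
Step 3: Mode = 5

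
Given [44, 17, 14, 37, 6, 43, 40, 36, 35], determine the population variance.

175.0617

Step 1: Compute the mean: (44 + 17 + 14 + 37 + 6 + 43 + 40 + 36 + 35) / 9 = 30.2222
Step 2: Compute squared deviations from the mean:
  (44 - 30.2222)^2 = 189.8272
  (17 - 30.2222)^2 = 174.8272
  (14 - 30.2222)^2 = 263.1605
  (37 - 30.2222)^2 = 45.9383
  (6 - 30.2222)^2 = 586.716
  (43 - 30.2222)^2 = 163.2716
  (40 - 30.2222)^2 = 95.6049
  (36 - 30.2222)^2 = 33.3827
  (35 - 30.2222)^2 = 22.8272
Step 3: Sum of squared deviations = 1575.5556
Step 4: Population variance = 1575.5556 / 9 = 175.0617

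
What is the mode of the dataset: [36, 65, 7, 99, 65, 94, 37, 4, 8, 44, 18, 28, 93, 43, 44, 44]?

44

Step 1: Count the frequency of each value:
  4: appears 1 time(s)
  7: appears 1 time(s)
  8: appears 1 time(s)
  18: appears 1 time(s)
  28: appears 1 time(s)
  36: appears 1 time(s)
  37: appears 1 time(s)
  43: appears 1 time(s)
  44: appears 3 time(s)
  65: appears 2 time(s)
  93: appears 1 time(s)
  94: appears 1 time(s)
  99: appears 1 time(s)
Step 2: The value 44 appears most frequently (3 times).
Step 3: Mode = 44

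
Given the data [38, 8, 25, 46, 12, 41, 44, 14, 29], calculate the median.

29

Step 1: Sort the data in ascending order: [8, 12, 14, 25, 29, 38, 41, 44, 46]
Step 2: The number of values is n = 9.
Step 3: Since n is odd, the median is the middle value at position 5: 29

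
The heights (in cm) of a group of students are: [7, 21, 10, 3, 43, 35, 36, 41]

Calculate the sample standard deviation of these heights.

16.2481

Step 1: Compute the mean: 24.5
Step 2: Sum of squared deviations from the mean: 1848
Step 3: Sample variance = 1848 / 7 = 264
Step 4: Standard deviation = sqrt(264) = 16.2481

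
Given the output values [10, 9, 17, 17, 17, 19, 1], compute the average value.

12.8571

Step 1: Sum all values: 10 + 9 + 17 + 17 + 17 + 19 + 1 = 90
Step 2: Count the number of values: n = 7
Step 3: Mean = sum / n = 90 / 7 = 12.8571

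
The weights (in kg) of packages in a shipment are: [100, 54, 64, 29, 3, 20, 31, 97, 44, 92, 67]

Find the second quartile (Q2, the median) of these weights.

54

Step 1: Sort the data: [3, 20, 29, 31, 44, 54, 64, 67, 92, 97, 100]
Step 2: n = 11
Step 3: Q2 is the median. Since n is odd, it is the middle value at position 6: 54
Step 4: Q2 = 54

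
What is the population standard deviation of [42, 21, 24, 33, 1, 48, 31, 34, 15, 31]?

12.7984

Step 1: Compute the mean: 28
Step 2: Sum of squared deviations from the mean: 1638
Step 3: Population variance = 1638 / 10 = 163.8
Step 4: Standard deviation = sqrt(163.8) = 12.7984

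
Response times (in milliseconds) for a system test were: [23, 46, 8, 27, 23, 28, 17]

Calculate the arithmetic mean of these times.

24.5714

Step 1: Sum all values: 23 + 46 + 8 + 27 + 23 + 28 + 17 = 172
Step 2: Count the number of values: n = 7
Step 3: Mean = sum / n = 172 / 7 = 24.5714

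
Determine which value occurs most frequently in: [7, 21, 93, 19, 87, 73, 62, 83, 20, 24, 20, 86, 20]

20

Step 1: Count the frequency of each value:
  7: appears 1 time(s)
  19: appears 1 time(s)
  20: appears 3 time(s)
  21: appears 1 time(s)
  24: appears 1 time(s)
  62: appears 1 time(s)
  73: appears 1 time(s)
  83: appears 1 time(s)
  86: appears 1 time(s)
  87: appears 1 time(s)
  93: appears 1 time(s)
Step 2: The value 20 appears most frequently (3 times).
Step 3: Mode = 20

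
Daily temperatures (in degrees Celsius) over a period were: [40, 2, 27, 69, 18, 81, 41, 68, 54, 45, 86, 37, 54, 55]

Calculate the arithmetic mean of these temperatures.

48.3571

Step 1: Sum all values: 40 + 2 + 27 + 69 + 18 + 81 + 41 + 68 + 54 + 45 + 86 + 37 + 54 + 55 = 677
Step 2: Count the number of values: n = 14
Step 3: Mean = sum / n = 677 / 14 = 48.3571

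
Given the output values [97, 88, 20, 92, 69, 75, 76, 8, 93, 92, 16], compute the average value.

66

Step 1: Sum all values: 97 + 88 + 20 + 92 + 69 + 75 + 76 + 8 + 93 + 92 + 16 = 726
Step 2: Count the number of values: n = 11
Step 3: Mean = sum / n = 726 / 11 = 66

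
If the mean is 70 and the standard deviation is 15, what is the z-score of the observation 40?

-2

Step 1: Recall the z-score formula: z = (x - mu) / sigma
Step 2: Substitute values: z = (40 - 70) / 15
Step 3: z = -30 / 15 = -2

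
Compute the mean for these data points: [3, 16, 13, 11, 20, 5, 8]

10.8571

Step 1: Sum all values: 3 + 16 + 13 + 11 + 20 + 5 + 8 = 76
Step 2: Count the number of values: n = 7
Step 3: Mean = sum / n = 76 / 7 = 10.8571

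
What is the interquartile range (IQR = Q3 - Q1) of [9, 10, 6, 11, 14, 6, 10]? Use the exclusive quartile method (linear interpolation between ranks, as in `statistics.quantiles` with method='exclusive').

5

Step 1: Sort the data: [6, 6, 9, 10, 10, 11, 14]
Step 2: n = 7
Step 3: Using the exclusive quartile method:
  Q1 = 6
  Q2 (median) = 10
  Q3 = 11
  IQR = Q3 - Q1 = 11 - 6 = 5
Step 4: IQR = 5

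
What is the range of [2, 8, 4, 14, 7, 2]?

12

Step 1: Identify the maximum value: max = 14
Step 2: Identify the minimum value: min = 2
Step 3: Range = max - min = 14 - 2 = 12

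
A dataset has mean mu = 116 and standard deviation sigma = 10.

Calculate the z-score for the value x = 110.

-0.6

Step 1: Recall the z-score formula: z = (x - mu) / sigma
Step 2: Substitute values: z = (110 - 116) / 10
Step 3: z = -6 / 10 = -0.6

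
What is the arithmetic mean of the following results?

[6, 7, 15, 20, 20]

13.6

Step 1: Sum all values: 6 + 7 + 15 + 20 + 20 = 68
Step 2: Count the number of values: n = 5
Step 3: Mean = sum / n = 68 / 5 = 13.6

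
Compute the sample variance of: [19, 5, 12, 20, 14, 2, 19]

51.3333

Step 1: Compute the mean: (19 + 5 + 12 + 20 + 14 + 2 + 19) / 7 = 13
Step 2: Compute squared deviations from the mean:
  (19 - 13)^2 = 36
  (5 - 13)^2 = 64
  (12 - 13)^2 = 1
  (20 - 13)^2 = 49
  (14 - 13)^2 = 1
  (2 - 13)^2 = 121
  (19 - 13)^2 = 36
Step 3: Sum of squared deviations = 308
Step 4: Sample variance = 308 / 6 = 51.3333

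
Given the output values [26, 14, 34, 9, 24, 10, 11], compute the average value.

18.2857

Step 1: Sum all values: 26 + 14 + 34 + 9 + 24 + 10 + 11 = 128
Step 2: Count the number of values: n = 7
Step 3: Mean = sum / n = 128 / 7 = 18.2857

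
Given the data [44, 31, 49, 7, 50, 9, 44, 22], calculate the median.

37.5

Step 1: Sort the data in ascending order: [7, 9, 22, 31, 44, 44, 49, 50]
Step 2: The number of values is n = 8.
Step 3: Since n is even, the median is the average of positions 4 and 5:
  Median = (31 + 44) / 2 = 37.5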